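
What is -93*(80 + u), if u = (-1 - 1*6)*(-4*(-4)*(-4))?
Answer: -49104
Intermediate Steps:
u = 448 (u = (-1 - 6)*(16*(-4)) = -7*(-64) = 448)
-93*(80 + u) = -93*(80 + 448) = -93*528 = -49104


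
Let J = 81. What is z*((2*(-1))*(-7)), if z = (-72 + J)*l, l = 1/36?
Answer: 7/2 ≈ 3.5000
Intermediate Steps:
l = 1/36 ≈ 0.027778
z = ¼ (z = (-72 + 81)*(1/36) = 9*(1/36) = ¼ ≈ 0.25000)
z*((2*(-1))*(-7)) = ((2*(-1))*(-7))/4 = (-2*(-7))/4 = (¼)*14 = 7/2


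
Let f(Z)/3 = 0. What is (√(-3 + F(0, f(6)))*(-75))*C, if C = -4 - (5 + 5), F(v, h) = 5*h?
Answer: 1050*I*√3 ≈ 1818.7*I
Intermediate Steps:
f(Z) = 0 (f(Z) = 3*0 = 0)
C = -14 (C = -4 - 1*10 = -4 - 10 = -14)
(√(-3 + F(0, f(6)))*(-75))*C = (√(-3 + 5*0)*(-75))*(-14) = (√(-3 + 0)*(-75))*(-14) = (√(-3)*(-75))*(-14) = ((I*√3)*(-75))*(-14) = -75*I*√3*(-14) = 1050*I*√3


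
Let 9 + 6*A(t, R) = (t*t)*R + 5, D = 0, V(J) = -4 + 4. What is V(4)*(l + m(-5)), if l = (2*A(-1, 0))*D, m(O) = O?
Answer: 0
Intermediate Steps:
V(J) = 0
A(t, R) = -2/3 + R*t**2/6 (A(t, R) = -3/2 + ((t*t)*R + 5)/6 = -3/2 + (t**2*R + 5)/6 = -3/2 + (R*t**2 + 5)/6 = -3/2 + (5 + R*t**2)/6 = -3/2 + (5/6 + R*t**2/6) = -2/3 + R*t**2/6)
l = 0 (l = (2*(-2/3 + (1/6)*0*(-1)**2))*0 = (2*(-2/3 + (1/6)*0*1))*0 = (2*(-2/3 + 0))*0 = (2*(-2/3))*0 = -4/3*0 = 0)
V(4)*(l + m(-5)) = 0*(0 - 5) = 0*(-5) = 0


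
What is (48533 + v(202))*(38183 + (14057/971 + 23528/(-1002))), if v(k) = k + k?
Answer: 908786609253922/486471 ≈ 1.8681e+9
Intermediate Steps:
v(k) = 2*k
(48533 + v(202))*(38183 + (14057/971 + 23528/(-1002))) = (48533 + 2*202)*(38183 + (14057/971 + 23528/(-1002))) = (48533 + 404)*(38183 + (14057*(1/971) + 23528*(-1/1002))) = 48937*(38183 + (14057/971 - 11764/501)) = 48937*(38183 - 4380287/486471) = 48937*(18570541906/486471) = 908786609253922/486471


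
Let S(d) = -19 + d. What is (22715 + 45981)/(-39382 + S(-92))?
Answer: -68696/39493 ≈ -1.7394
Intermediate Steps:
(22715 + 45981)/(-39382 + S(-92)) = (22715 + 45981)/(-39382 + (-19 - 92)) = 68696/(-39382 - 111) = 68696/(-39493) = 68696*(-1/39493) = -68696/39493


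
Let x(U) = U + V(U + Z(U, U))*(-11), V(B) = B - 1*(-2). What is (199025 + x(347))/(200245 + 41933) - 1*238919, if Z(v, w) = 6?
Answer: -57860730115/242178 ≈ -2.3892e+5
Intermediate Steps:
V(B) = 2 + B (V(B) = B + 2 = 2 + B)
x(U) = -88 - 10*U (x(U) = U + (2 + (U + 6))*(-11) = U + (2 + (6 + U))*(-11) = U + (8 + U)*(-11) = U + (-88 - 11*U) = -88 - 10*U)
(199025 + x(347))/(200245 + 41933) - 1*238919 = (199025 + (-88 - 10*347))/(200245 + 41933) - 1*238919 = (199025 + (-88 - 3470))/242178 - 238919 = (199025 - 3558)*(1/242178) - 238919 = 195467*(1/242178) - 238919 = 195467/242178 - 238919 = -57860730115/242178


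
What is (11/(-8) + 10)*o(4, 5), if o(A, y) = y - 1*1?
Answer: 69/2 ≈ 34.500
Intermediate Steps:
o(A, y) = -1 + y (o(A, y) = y - 1 = -1 + y)
(11/(-8) + 10)*o(4, 5) = (11/(-8) + 10)*(-1 + 5) = (11*(-⅛) + 10)*4 = (-11/8 + 10)*4 = (69/8)*4 = 69/2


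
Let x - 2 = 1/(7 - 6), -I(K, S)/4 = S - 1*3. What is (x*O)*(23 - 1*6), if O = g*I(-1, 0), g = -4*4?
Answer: -9792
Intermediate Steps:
I(K, S) = 12 - 4*S (I(K, S) = -4*(S - 1*3) = -4*(S - 3) = -4*(-3 + S) = 12 - 4*S)
x = 3 (x = 2 + 1/(7 - 6) = 2 + 1/1 = 2 + 1 = 3)
g = -16
O = -192 (O = -16*(12 - 4*0) = -16*(12 + 0) = -16*12 = -192)
(x*O)*(23 - 1*6) = (3*(-192))*(23 - 1*6) = -576*(23 - 6) = -576*17 = -9792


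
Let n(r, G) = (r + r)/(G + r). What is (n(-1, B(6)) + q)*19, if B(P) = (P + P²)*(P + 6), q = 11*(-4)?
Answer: -420546/503 ≈ -836.08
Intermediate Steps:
q = -44
B(P) = (6 + P)*(P + P²) (B(P) = (P + P²)*(6 + P) = (6 + P)*(P + P²))
n(r, G) = 2*r/(G + r) (n(r, G) = (2*r)/(G + r) = 2*r/(G + r))
(n(-1, B(6)) + q)*19 = (2*(-1)/(6*(6 + 6² + 7*6) - 1) - 44)*19 = (2*(-1)/(6*(6 + 36 + 42) - 1) - 44)*19 = (2*(-1)/(6*84 - 1) - 44)*19 = (2*(-1)/(504 - 1) - 44)*19 = (2*(-1)/503 - 44)*19 = (2*(-1)*(1/503) - 44)*19 = (-2/503 - 44)*19 = -22134/503*19 = -420546/503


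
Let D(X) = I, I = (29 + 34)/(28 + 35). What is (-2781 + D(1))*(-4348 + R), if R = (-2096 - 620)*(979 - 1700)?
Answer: -5431808640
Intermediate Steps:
R = 1958236 (R = -2716*(-721) = 1958236)
I = 1 (I = 63/63 = 63*(1/63) = 1)
D(X) = 1
(-2781 + D(1))*(-4348 + R) = (-2781 + 1)*(-4348 + 1958236) = -2780*1953888 = -5431808640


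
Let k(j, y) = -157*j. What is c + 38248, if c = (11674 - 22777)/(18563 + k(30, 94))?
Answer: 529838441/13853 ≈ 38247.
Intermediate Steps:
c = -11103/13853 (c = (11674 - 22777)/(18563 - 157*30) = -11103/(18563 - 4710) = -11103/13853 ≈ -0.80149)
c + 38248 = -11103/13853 + 38248 = 529838441/13853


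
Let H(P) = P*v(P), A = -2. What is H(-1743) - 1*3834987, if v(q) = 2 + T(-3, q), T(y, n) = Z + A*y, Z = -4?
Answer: -3841959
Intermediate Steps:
T(y, n) = -4 - 2*y
v(q) = 4 (v(q) = 2 + (-4 - 2*(-3)) = 2 + (-4 + 6) = 2 + 2 = 4)
H(P) = 4*P (H(P) = P*4 = 4*P)
H(-1743) - 1*3834987 = 4*(-1743) - 1*3834987 = -6972 - 3834987 = -3841959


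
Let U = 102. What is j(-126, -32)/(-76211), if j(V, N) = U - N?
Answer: -134/76211 ≈ -0.0017583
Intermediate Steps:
j(V, N) = 102 - N
j(-126, -32)/(-76211) = (102 - 1*(-32))/(-76211) = (102 + 32)*(-1/76211) = 134*(-1/76211) = -134/76211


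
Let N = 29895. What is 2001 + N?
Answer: 31896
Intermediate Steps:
2001 + N = 2001 + 29895 = 31896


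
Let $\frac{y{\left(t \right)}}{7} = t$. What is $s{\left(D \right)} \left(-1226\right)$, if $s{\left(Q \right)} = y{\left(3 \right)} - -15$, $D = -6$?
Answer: $-44136$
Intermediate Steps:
$y{\left(t \right)} = 7 t$
$s{\left(Q \right)} = 36$ ($s{\left(Q \right)} = 7 \cdot 3 - -15 = 21 + 15 = 36$)
$s{\left(D \right)} \left(-1226\right) = 36 \left(-1226\right) = -44136$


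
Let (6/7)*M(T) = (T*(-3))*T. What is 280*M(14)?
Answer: -192080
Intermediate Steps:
M(T) = -7*T²/2 (M(T) = 7*((T*(-3))*T)/6 = 7*((-3*T)*T)/6 = 7*(-3*T²)/6 = -7*T²/2)
280*M(14) = 280*(-7/2*14²) = 280*(-7/2*196) = 280*(-686) = -192080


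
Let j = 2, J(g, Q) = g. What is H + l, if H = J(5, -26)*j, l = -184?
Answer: -174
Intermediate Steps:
H = 10 (H = 5*2 = 10)
H + l = 10 - 184 = -174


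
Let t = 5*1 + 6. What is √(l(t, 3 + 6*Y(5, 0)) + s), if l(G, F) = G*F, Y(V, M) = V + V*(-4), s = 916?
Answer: I*√41 ≈ 6.4031*I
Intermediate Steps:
t = 11 (t = 5 + 6 = 11)
Y(V, M) = -3*V (Y(V, M) = V - 4*V = -3*V)
l(G, F) = F*G
√(l(t, 3 + 6*Y(5, 0)) + s) = √((3 + 6*(-3*5))*11 + 916) = √((3 + 6*(-15))*11 + 916) = √((3 - 90)*11 + 916) = √(-87*11 + 916) = √(-957 + 916) = √(-41) = I*√41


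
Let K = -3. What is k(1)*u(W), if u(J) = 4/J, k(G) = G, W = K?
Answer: -4/3 ≈ -1.3333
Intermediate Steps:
W = -3
k(1)*u(W) = 1*(4/(-3)) = 1*(4*(-⅓)) = 1*(-4/3) = -4/3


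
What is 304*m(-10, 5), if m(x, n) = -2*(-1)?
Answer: 608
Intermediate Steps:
m(x, n) = 2
304*m(-10, 5) = 304*2 = 608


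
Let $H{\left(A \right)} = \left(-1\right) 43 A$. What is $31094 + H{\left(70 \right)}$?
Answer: $28084$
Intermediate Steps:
$H{\left(A \right)} = - 43 A$
$31094 + H{\left(70 \right)} = 31094 - 3010 = 28084$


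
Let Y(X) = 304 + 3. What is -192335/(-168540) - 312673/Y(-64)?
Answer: -10527772115/10348356 ≈ -1017.3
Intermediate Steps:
Y(X) = 307
-192335/(-168540) - 312673/Y(-64) = -192335/(-168540) - 312673/307 = -192335*(-1/168540) - 312673*1/307 = 38467/33708 - 312673/307 = -10527772115/10348356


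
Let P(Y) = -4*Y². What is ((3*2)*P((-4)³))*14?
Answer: -1376256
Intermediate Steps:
((3*2)*P((-4)³))*14 = ((3*2)*(-4*((-4)³)²))*14 = (6*(-4*(-64)²))*14 = (6*(-4*4096))*14 = (6*(-16384))*14 = -98304*14 = -1376256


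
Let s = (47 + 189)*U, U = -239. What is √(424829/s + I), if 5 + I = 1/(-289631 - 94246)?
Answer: I*√163199312771539541081/3608699718 ≈ 3.54*I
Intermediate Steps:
s = -56404 (s = (47 + 189)*(-239) = 236*(-239) = -56404)
I = -1919386/383877 (I = -5 + 1/(-289631 - 94246) = -5 + 1/(-383877) = -5 - 1/383877 = -1919386/383877 ≈ -5.0000)
√(424829/s + I) = √(424829/(-56404) - 1919386/383877) = √(424829*(-1/56404) - 1919386/383877) = √(-424829/56404 - 1919386/383877) = √(-271343129977/21652198308) = I*√163199312771539541081/3608699718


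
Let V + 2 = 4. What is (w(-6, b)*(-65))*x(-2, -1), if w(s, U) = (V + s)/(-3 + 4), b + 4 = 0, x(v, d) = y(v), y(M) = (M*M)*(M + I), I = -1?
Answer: -3120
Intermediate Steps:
V = 2 (V = -2 + 4 = 2)
y(M) = M²*(-1 + M) (y(M) = (M*M)*(M - 1) = M²*(-1 + M))
x(v, d) = v²*(-1 + v)
b = -4 (b = -4 + 0 = -4)
w(s, U) = 2 + s (w(s, U) = (2 + s)/(-3 + 4) = (2 + s)/1 = (2 + s)*1 = 2 + s)
(w(-6, b)*(-65))*x(-2, -1) = ((2 - 6)*(-65))*((-2)²*(-1 - 2)) = (-4*(-65))*(4*(-3)) = 260*(-12) = -3120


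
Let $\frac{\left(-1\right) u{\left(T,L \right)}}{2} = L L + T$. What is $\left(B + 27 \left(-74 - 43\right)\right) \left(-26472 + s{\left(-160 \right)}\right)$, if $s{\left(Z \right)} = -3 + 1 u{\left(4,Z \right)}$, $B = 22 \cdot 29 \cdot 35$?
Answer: $-1489260793$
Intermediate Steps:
$u{\left(T,L \right)} = - 2 T - 2 L^{2}$ ($u{\left(T,L \right)} = - 2 \left(L L + T\right) = - 2 \left(L^{2} + T\right) = - 2 \left(T + L^{2}\right) = - 2 T - 2 L^{2}$)
$B = 22330$ ($B = 638 \cdot 35 = 22330$)
$s{\left(Z \right)} = -11 - 2 Z^{2}$ ($s{\left(Z \right)} = -3 + 1 \left(\left(-2\right) 4 - 2 Z^{2}\right) = -3 + 1 \left(-8 - 2 Z^{2}\right) = -3 - \left(8 + 2 Z^{2}\right) = -11 - 2 Z^{2}$)
$\left(B + 27 \left(-74 - 43\right)\right) \left(-26472 + s{\left(-160 \right)}\right) = \left(22330 + 27 \left(-74 - 43\right)\right) \left(-26472 - \left(11 + 2 \left(-160\right)^{2}\right)\right) = \left(22330 + 27 \left(-117\right)\right) \left(-26472 - 51211\right) = \left(22330 - 3159\right) \left(-26472 - 51211\right) = 19171 \left(-26472 - 51211\right) = 19171 \left(-77683\right) = -1489260793$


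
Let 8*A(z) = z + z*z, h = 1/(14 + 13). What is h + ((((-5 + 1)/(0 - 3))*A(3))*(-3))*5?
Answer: -809/27 ≈ -29.963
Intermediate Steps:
h = 1/27 ≈ 0.037037
A(z) = z/8 + z²/8 (A(z) = (z + z*z)/8 = (z + z²)/8 = z/8 + z²/8)
h + ((((-5 + 1)/(0 - 3))*A(3))*(-3))*5 = 1/27 + ((((-5 + 1)/(0 - 3))*((⅛)*3*(1 + 3)))*(-3))*5 = 1/27 + (((-4/(-3))*((⅛)*3*4))*(-3))*5 = 1/27 + ((-4*(-⅓)*(3/2))*(-3))*5 = 1/27 + (((4/3)*(3/2))*(-3))*5 = 1/27 + (2*(-3))*5 = 1/27 - 6*5 = 1/27 - 30 = -809/27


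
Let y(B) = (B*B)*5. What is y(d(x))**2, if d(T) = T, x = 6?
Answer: 32400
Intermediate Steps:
y(B) = 5*B**2 (y(B) = B**2*5 = 5*B**2)
y(d(x))**2 = (5*6**2)**2 = (5*36)**2 = 180**2 = 32400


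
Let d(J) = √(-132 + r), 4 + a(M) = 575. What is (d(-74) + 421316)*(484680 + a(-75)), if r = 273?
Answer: 204444010316 + 485251*√141 ≈ 2.0445e+11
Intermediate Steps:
a(M) = 571 (a(M) = -4 + 575 = 571)
d(J) = √141 (d(J) = √(-132 + 273) = √141)
(d(-74) + 421316)*(484680 + a(-75)) = (√141 + 421316)*(484680 + 571) = (421316 + √141)*485251 = 204444010316 + 485251*√141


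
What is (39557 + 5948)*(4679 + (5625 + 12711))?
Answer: 1047297575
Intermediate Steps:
(39557 + 5948)*(4679 + (5625 + 12711)) = 45505*(4679 + 18336) = 45505*23015 = 1047297575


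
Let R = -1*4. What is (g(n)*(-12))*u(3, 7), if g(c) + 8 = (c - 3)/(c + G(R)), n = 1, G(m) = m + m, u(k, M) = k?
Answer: 1944/7 ≈ 277.71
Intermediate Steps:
R = -4
G(m) = 2*m
g(c) = -8 + (-3 + c)/(-8 + c) (g(c) = -8 + (c - 3)/(c + 2*(-4)) = -8 + (-3 + c)/(c - 8) = -8 + (-3 + c)/(-8 + c))
(g(n)*(-12))*u(3, 7) = (((61 - 7*1)/(-8 + 1))*(-12))*3 = (((61 - 7)/(-7))*(-12))*3 = (-1/7*54*(-12))*3 = -54/7*(-12)*3 = (648/7)*3 = 1944/7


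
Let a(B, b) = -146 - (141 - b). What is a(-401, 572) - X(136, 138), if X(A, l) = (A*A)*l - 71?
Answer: -2552092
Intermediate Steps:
X(A, l) = -71 + l*A² (X(A, l) = A²*l - 71 = l*A² - 71 = -71 + l*A²)
a(B, b) = -287 + b (a(B, b) = -146 + (-141 + b) = -287 + b)
a(-401, 572) - X(136, 138) = (-287 + 572) - (-71 + 138*136²) = 285 - (-71 + 138*18496) = 285 - (-71 + 2552448) = 285 - 1*2552377 = 285 - 2552377 = -2552092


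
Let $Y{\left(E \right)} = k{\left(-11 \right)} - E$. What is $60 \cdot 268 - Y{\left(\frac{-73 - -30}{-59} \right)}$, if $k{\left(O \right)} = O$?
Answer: $\frac{949412}{59} \approx 16092.0$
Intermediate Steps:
$Y{\left(E \right)} = -11 - E$
$60 \cdot 268 - Y{\left(\frac{-73 - -30}{-59} \right)} = 60 \cdot 268 - \left(-11 - \frac{-73 - -30}{-59}\right) = 16080 - \left(-11 - \left(-73 + 30\right) \left(- \frac{1}{59}\right)\right) = 16080 - \left(-11 - \left(-43\right) \left(- \frac{1}{59}\right)\right) = 16080 - \left(-11 - \frac{43}{59}\right) = 16080 - - \frac{692}{59} = 16080 + \frac{692}{59} = \frac{949412}{59}$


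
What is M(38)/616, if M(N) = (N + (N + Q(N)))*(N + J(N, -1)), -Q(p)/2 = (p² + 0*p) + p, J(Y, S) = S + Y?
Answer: -27075/77 ≈ -351.62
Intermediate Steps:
Q(p) = -2*p - 2*p² (Q(p) = -2*((p² + 0*p) + p) = -2*((p² + 0) + p) = -2*(p² + p) = -2*(p + p²) = -2*p - 2*p²)
M(N) = (-1 + 2*N)*(2*N - 2*N*(1 + N)) (M(N) = (N + (N - 2*N*(1 + N)))*(N + (-1 + N)) = (2*N - 2*N*(1 + N))*(-1 + 2*N) = (-1 + 2*N)*(2*N - 2*N*(1 + N)))
M(38)/616 = (38²*(2 - 4*38))/616 = (1444*(2 - 152))*(1/616) = (1444*(-150))*(1/616) = -216600*1/616 = -27075/77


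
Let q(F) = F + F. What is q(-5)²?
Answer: 100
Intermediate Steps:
q(F) = 2*F
q(-5)² = (2*(-5))² = (-10)² = 100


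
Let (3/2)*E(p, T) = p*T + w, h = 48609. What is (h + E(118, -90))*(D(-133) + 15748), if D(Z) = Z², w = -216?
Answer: 1383790245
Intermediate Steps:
E(p, T) = -144 + 2*T*p/3 (E(p, T) = 2*(p*T - 216)/3 = 2*(T*p - 216)/3 = 2*(-216 + T*p)/3 = -144 + 2*T*p/3)
(h + E(118, -90))*(D(-133) + 15748) = (48609 + (-144 + (⅔)*(-90)*118))*((-133)² + 15748) = (48609 + (-144 - 7080))*(17689 + 15748) = (48609 - 7224)*33437 = 41385*33437 = 1383790245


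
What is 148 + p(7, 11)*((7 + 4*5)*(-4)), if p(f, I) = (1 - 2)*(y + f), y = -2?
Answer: 688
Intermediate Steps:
p(f, I) = 2 - f (p(f, I) = (1 - 2)*(-2 + f) = -(-2 + f) = 2 - f)
148 + p(7, 11)*((7 + 4*5)*(-4)) = 148 + (2 - 1*7)*((7 + 4*5)*(-4)) = 148 + (2 - 7)*((7 + 20)*(-4)) = 148 - 135*(-4) = 148 - 5*(-108) = 148 + 540 = 688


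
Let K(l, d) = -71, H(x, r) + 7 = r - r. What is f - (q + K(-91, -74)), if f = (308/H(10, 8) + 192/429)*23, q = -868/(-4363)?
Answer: -580800157/623909 ≈ -930.91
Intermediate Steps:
H(x, r) = -7 (H(x, r) = -7 + (r - r) = -7 + 0 = -7)
q = 868/4363 (q = -868*(-1/4363) = 868/4363 ≈ 0.19895)
f = -143244/143 (f = (308/(-7) + 192/429)*23 = (308*(-1/7) + 192*(1/429))*23 = (-44 + 64/143)*23 = -6228/143*23 = -143244/143 ≈ -1001.7)
f - (q + K(-91, -74)) = -143244/143 - (868/4363 - 71) = -143244/143 - 1*(-308905/4363) = -143244/143 + 308905/4363 = -580800157/623909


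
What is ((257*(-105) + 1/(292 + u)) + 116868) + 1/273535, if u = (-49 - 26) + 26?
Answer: 5974433850193/66469005 ≈ 89883.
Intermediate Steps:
u = -49 (u = -75 + 26 = -49)
((257*(-105) + 1/(292 + u)) + 116868) + 1/273535 = ((257*(-105) + 1/(292 - 49)) + 116868) + 1/273535 = ((-26985 + 1/243) + 116868) + 1/273535 = (-6557354/243 + 116868) + 1/273535 = 21841570/243 + 1/273535 = 5974433850193/66469005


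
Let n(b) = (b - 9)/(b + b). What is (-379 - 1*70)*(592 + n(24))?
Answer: -4255173/16 ≈ -2.6595e+5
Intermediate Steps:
n(b) = (-9 + b)/(2*b) (n(b) = (-9 + b)/((2*b)) = (-9 + b)*(1/(2*b)) = (-9 + b)/(2*b))
(-379 - 1*70)*(592 + n(24)) = (-379 - 1*70)*(592 + (½)*(-9 + 24)/24) = (-379 - 70)*(592 + (½)*(1/24)*15) = -449*(592 + 5/16) = -449*9477/16 = -4255173/16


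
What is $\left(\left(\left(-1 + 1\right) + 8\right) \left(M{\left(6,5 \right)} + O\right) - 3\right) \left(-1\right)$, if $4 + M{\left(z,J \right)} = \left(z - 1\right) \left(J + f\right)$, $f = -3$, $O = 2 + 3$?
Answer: $-85$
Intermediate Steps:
$O = 5$
$M{\left(z,J \right)} = -4 + \left(-1 + z\right) \left(-3 + J\right)$ ($M{\left(z,J \right)} = -4 + \left(z - 1\right) \left(J - 3\right) = -4 + \left(-1 + z\right) \left(-3 + J\right)$)
$\left(\left(\left(-1 + 1\right) + 8\right) \left(M{\left(6,5 \right)} + O\right) - 3\right) \left(-1\right) = \left(\left(\left(-1 + 1\right) + 8\right) \left(\left(-1 - 5 - 18 + 5 \cdot 6\right) + 5\right) - 3\right) \left(-1\right) = \left(\left(0 + 8\right) \left(\left(-1 - 5 - 18 + 30\right) + 5\right) - 3\right) \left(-1\right) = \left(8 \left(6 + 5\right) - 3\right) \left(-1\right) = \left(8 \cdot 11 - 3\right) \left(-1\right) = \left(88 - 3\right) \left(-1\right) = 85 \left(-1\right) = -85$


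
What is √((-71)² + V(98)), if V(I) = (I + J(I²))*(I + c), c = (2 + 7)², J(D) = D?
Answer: √1741699 ≈ 1319.7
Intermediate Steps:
c = 81 (c = 9² = 81)
V(I) = (81 + I)*(I + I²) (V(I) = (I + I²)*(I + 81) = (I + I²)*(81 + I) = (81 + I)*(I + I²))
√((-71)² + V(98)) = √((-71)² + 98*(81 + 98² + 82*98)) = √(5041 + 98*(81 + 9604 + 8036)) = √(5041 + 98*17721) = √(5041 + 1736658) = √1741699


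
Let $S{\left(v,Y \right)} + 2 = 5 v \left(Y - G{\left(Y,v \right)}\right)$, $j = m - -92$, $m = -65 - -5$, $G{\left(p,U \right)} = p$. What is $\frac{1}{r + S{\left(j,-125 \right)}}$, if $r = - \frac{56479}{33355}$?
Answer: $- \frac{33355}{123189} \approx -0.27076$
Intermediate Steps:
$r = - \frac{56479}{33355}$ ($r = \left(-56479\right) \frac{1}{33355} = - \frac{56479}{33355} \approx -1.6933$)
$m = -60$ ($m = -65 + 5 = -60$)
$j = 32$ ($j = -60 - -92 = -60 + 92 = 32$)
$S{\left(v,Y \right)} = -2$ ($S{\left(v,Y \right)} = -2 + 5 v \left(Y - Y\right) = -2 + 5 v 0 = -2 + 0 = -2$)
$\frac{1}{r + S{\left(j,-125 \right)}} = \frac{1}{- \frac{56479}{33355} - 2} = \frac{1}{- \frac{123189}{33355}} = - \frac{33355}{123189}$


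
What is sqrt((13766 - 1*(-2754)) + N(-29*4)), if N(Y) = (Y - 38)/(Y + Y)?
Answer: 3*sqrt(6175057)/58 ≈ 128.53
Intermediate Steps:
N(Y) = (-38 + Y)/(2*Y) (N(Y) = (-38 + Y)/((2*Y)) = (-38 + Y)*(1/(2*Y)) = (-38 + Y)/(2*Y))
sqrt((13766 - 1*(-2754)) + N(-29*4)) = sqrt((13766 - 1*(-2754)) + (-38 - 29*4)/(2*((-29*4)))) = sqrt((13766 + 2754) + (1/2)*(-38 - 116)/(-116)) = sqrt(16520 + (1/2)*(-1/116)*(-154)) = sqrt(16520 + 77/116) = sqrt(1916397/116) = 3*sqrt(6175057)/58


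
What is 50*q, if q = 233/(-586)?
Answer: -5825/293 ≈ -19.881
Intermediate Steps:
q = -233/586 (q = 233*(-1/586) = -233/586 ≈ -0.39761)
50*q = 50*(-233/586) = -5825/293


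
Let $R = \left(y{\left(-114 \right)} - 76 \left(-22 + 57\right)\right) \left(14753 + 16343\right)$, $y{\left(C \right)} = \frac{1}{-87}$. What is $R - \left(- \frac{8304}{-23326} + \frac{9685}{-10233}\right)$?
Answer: $- \frac{286285456059554657}{3461076891} \approx -8.2716 \cdot 10^{7}$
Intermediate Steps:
$y{\left(C \right)} = - \frac{1}{87}$
$R = - \frac{7196267416}{87}$ ($R = \left(- \frac{1}{87} - 76 \left(-22 + 57\right)\right) \left(14753 + 16343\right) = \left(- \frac{1}{87} - 2660\right) 31096 = \left(- \frac{231421}{87}\right) 31096 = - \frac{7196267416}{87} \approx -8.2716 \cdot 10^{7}$)
$R - \left(- \frac{8304}{-23326} + \frac{9685}{-10233}\right) = - \frac{7196267416}{87} - \left(- \frac{8304}{-23326} + \frac{9685}{-10233}\right) = - \frac{7196267416}{87} - \left(\left(-8304\right) \left(- \frac{1}{23326}\right) + 9685 \left(- \frac{1}{10233}\right)\right) = - \frac{7196267416}{87} - \left(\frac{4152}{11663} - \frac{9685}{10233}\right) = - \frac{7196267416}{87} - - \frac{70468739}{119347479} = - \frac{7196267416}{87} + \frac{70468739}{119347479} = - \frac{286285456059554657}{3461076891}$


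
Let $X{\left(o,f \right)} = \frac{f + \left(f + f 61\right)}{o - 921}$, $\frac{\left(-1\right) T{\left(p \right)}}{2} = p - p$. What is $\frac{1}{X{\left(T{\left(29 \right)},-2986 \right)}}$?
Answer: $\frac{307}{62706} \approx 0.0048959$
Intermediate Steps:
$T{\left(p \right)} = 0$ ($T{\left(p \right)} = - 2 \left(p - p\right) = \left(-2\right) 0 = 0$)
$X{\left(o,f \right)} = \frac{63 f}{-921 + o}$ ($X{\left(o,f \right)} = \frac{f + \left(f + 61 f\right)}{-921 + o} = \frac{f + 62 f}{-921 + o} = \frac{63 f}{-921 + o}$)
$\frac{1}{X{\left(T{\left(29 \right)},-2986 \right)}} = \frac{1}{63 \left(-2986\right) \frac{1}{-921 + 0}} = \frac{1}{63 \left(-2986\right) \frac{1}{-921}} = \frac{1}{63 \left(-2986\right) \left(- \frac{1}{921}\right)} = \frac{1}{\frac{62706}{307}} = \frac{307}{62706}$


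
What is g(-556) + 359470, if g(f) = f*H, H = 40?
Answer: 337230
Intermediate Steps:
g(f) = 40*f (g(f) = f*40 = 40*f)
g(-556) + 359470 = 40*(-556) + 359470 = -22240 + 359470 = 337230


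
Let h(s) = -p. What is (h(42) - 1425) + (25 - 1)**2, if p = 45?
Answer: -894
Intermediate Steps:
h(s) = -45 (h(s) = -1*45 = -45)
(h(42) - 1425) + (25 - 1)**2 = (-45 - 1425) + (25 - 1)**2 = -1470 + 24**2 = -1470 + 576 = -894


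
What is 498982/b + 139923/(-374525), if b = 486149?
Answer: 118857807023/182074954225 ≈ 0.65280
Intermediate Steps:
498982/b + 139923/(-374525) = 498982/486149 + 139923/(-374525) = 498982*(1/486149) + 139923*(-1/374525) = 498982/486149 - 139923/374525 = 118857807023/182074954225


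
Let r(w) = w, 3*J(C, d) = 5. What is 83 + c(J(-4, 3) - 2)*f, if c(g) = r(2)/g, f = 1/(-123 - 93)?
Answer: 2989/36 ≈ 83.028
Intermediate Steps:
f = -1/216 (f = 1/(-216) = -1/216 ≈ -0.0046296)
J(C, d) = 5/3 (J(C, d) = (⅓)*5 = 5/3)
c(g) = 2/g
83 + c(J(-4, 3) - 2)*f = 83 + (2/(5/3 - 2))*(-1/216) = 83 + (2/(-⅓))*(-1/216) = 83 + (2*(-3))*(-1/216) = 83 - 6*(-1/216) = 83 + 1/36 = 2989/36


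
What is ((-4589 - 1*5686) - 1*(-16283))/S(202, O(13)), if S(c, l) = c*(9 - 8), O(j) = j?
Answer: 3004/101 ≈ 29.743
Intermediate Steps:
S(c, l) = c (S(c, l) = c*1 = c)
((-4589 - 1*5686) - 1*(-16283))/S(202, O(13)) = ((-4589 - 1*5686) - 1*(-16283))/202 = ((-4589 - 5686) + 16283)*(1/202) = (-10275 + 16283)*(1/202) = 6008*(1/202) = 3004/101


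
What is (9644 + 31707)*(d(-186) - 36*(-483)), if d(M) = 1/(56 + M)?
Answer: 93471413089/130 ≈ 7.1901e+8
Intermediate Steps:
(9644 + 31707)*(d(-186) - 36*(-483)) = (9644 + 31707)*(1/(56 - 186) - 36*(-483)) = 41351*(1/(-130) + 17388) = 41351*(-1/130 + 17388) = 41351*(2260439/130) = 93471413089/130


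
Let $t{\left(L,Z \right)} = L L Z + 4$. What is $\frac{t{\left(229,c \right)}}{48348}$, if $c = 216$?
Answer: $\frac{2831815}{12087} \approx 234.29$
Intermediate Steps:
$t{\left(L,Z \right)} = 4 + Z L^{2}$ ($t{\left(L,Z \right)} = L^{2} Z + 4 = Z L^{2} + 4 = 4 + Z L^{2}$)
$\frac{t{\left(229,c \right)}}{48348} = \frac{4 + 216 \cdot 229^{2}}{48348} = \left(4 + 216 \cdot 52441\right) \frac{1}{48348} = \left(4 + 11327256\right) \frac{1}{48348} = 11327260 \cdot \frac{1}{48348} = \frac{2831815}{12087}$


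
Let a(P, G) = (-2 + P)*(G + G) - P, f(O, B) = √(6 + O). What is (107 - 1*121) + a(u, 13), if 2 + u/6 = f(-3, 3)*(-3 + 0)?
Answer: -366 - 450*√3 ≈ -1145.4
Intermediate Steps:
u = -12 - 18*√3 (u = -12 + 6*(√(6 - 3)*(-3 + 0)) = -12 + 6*(√3*(-3)) = -12 + 6*(-3*√3) = -12 - 18*√3 ≈ -43.177)
a(P, G) = -P + 2*G*(-2 + P) (a(P, G) = (-2 + P)*(2*G) - P = 2*G*(-2 + P) - P = -P + 2*G*(-2 + P))
(107 - 1*121) + a(u, 13) = (107 - 1*121) + (-(-12 - 18*√3) - 4*13 + 2*13*(-12 - 18*√3)) = (107 - 121) + ((12 + 18*√3) - 52 + (-312 - 468*√3)) = -14 + (-352 - 450*√3) = -366 - 450*√3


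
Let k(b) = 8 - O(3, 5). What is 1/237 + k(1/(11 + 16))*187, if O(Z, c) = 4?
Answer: 177277/237 ≈ 748.00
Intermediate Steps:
k(b) = 4 (k(b) = 8 - 1*4 = 8 - 4 = 4)
1/237 + k(1/(11 + 16))*187 = 1/237 + 4*187 = 1/237 + 748 = 177277/237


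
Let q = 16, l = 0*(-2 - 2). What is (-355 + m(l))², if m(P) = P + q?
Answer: 114921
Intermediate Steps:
l = 0 (l = 0*(-4) = 0)
m(P) = 16 + P (m(P) = P + 16 = 16 + P)
(-355 + m(l))² = (-355 + (16 + 0))² = (-355 + 16)² = (-339)² = 114921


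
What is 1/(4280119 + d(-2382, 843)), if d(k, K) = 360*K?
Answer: 1/4583599 ≈ 2.1817e-7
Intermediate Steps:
1/(4280119 + d(-2382, 843)) = 1/(4280119 + 360*843) = 1/(4280119 + 303480) = 1/4583599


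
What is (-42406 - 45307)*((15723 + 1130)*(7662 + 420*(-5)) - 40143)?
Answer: -8218378562259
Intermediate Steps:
(-42406 - 45307)*((15723 + 1130)*(7662 + 420*(-5)) - 40143) = -87713*(16853*(7662 - 2100) - 40143) = -87713*(16853*5562 - 40143) = -87713*(93736386 - 40143) = -87713*93696243 = -8218378562259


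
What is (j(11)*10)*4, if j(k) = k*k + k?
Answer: 5280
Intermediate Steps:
j(k) = k + k**2 (j(k) = k**2 + k = k + k**2)
(j(11)*10)*4 = ((11*(1 + 11))*10)*4 = ((11*12)*10)*4 = (132*10)*4 = 1320*4 = 5280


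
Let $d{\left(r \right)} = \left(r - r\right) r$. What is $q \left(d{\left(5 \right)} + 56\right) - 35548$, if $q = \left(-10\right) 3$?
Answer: $-37228$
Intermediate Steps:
$d{\left(r \right)} = 0$ ($d{\left(r \right)} = 0 r = 0$)
$q = -30$
$q \left(d{\left(5 \right)} + 56\right) - 35548 = - 30 \left(0 + 56\right) - 35548 = \left(-30\right) 56 - 35548 = -1680 - 35548 = -37228$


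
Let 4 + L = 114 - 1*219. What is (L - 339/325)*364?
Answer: -1001392/25 ≈ -40056.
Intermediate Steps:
L = -109 (L = -4 + (114 - 1*219) = -4 + (114 - 219) = -4 - 105 = -109)
(L - 339/325)*364 = (-109 - 339/325)*364 = -35764/325*364 = -1001392/25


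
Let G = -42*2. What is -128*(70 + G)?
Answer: 1792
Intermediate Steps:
G = -84
-128*(70 + G) = -128*(70 - 84) = -128*(-14) = 1792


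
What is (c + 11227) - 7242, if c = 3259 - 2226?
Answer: 5018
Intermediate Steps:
c = 1033
(c + 11227) - 7242 = (1033 + 11227) - 7242 = 12260 - 7242 = 5018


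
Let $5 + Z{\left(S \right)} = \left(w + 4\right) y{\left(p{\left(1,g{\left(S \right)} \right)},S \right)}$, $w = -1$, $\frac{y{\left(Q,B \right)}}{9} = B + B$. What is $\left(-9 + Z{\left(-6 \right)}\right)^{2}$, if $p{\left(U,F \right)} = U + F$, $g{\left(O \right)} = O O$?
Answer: $114244$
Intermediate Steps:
$g{\left(O \right)} = O^{2}$
$p{\left(U,F \right)} = F + U$
$y{\left(Q,B \right)} = 18 B$ ($y{\left(Q,B \right)} = 9 \left(B + B\right) = 9 \cdot 2 B = 18 B$)
$Z{\left(S \right)} = -5 + 54 S$ ($Z{\left(S \right)} = -5 + \left(-1 + 4\right) 18 S = -5 + 3 \cdot 18 S = -5 + 54 S$)
$\left(-9 + Z{\left(-6 \right)}\right)^{2} = \left(-9 + \left(-5 + 54 \left(-6\right)\right)\right)^{2} = \left(-9 - 329\right)^{2} = \left(-338\right)^{2} = 114244$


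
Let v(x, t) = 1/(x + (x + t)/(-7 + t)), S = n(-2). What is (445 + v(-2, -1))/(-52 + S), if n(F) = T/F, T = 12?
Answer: -5777/754 ≈ -7.6618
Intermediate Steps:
n(F) = 12/F
S = -6 (S = 12/(-2) = 12*(-½) = -6)
v(x, t) = 1/(x + (t + x)/(-7 + t))
(445 + v(-2, -1))/(-52 + S) = (445 + (-7 - 1)/(-1 - 6*(-2) - 1*(-2)))/(-52 - 6) = (445 - 8/(-1 + 12 + 2))/(-58) = (445 - 8/13)*(-1/58) = (5777/13)*(-1/58) = -5777/754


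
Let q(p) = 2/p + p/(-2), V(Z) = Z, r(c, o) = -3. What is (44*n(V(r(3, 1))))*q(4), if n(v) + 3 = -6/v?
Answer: 66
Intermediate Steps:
n(v) = -3 - 6/v
q(p) = 2/p - p/2 (q(p) = 2/p + p*(-1/2) = 2/p - p/2)
(44*n(V(r(3, 1))))*q(4) = (44*(-3 - 6/(-3)))*(2/4 - 1/2*4) = (44*(-3 - 6*(-1/3)))*(2*(1/4) - 2) = (44*(-3 + 2))*(1/2 - 2) = (44*(-1))*(-3/2) = -44*(-3/2) = 66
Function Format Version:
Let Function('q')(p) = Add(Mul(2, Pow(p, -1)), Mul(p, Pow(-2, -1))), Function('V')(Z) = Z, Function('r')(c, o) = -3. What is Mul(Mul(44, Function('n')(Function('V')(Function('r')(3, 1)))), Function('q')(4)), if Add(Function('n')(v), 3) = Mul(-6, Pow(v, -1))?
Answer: 66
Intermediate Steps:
Function('n')(v) = Add(-3, Mul(-6, Pow(v, -1)))
Function('q')(p) = Add(Mul(2, Pow(p, -1)), Mul(Rational(-1, 2), p)) (Function('q')(p) = Add(Mul(2, Pow(p, -1)), Mul(p, Rational(-1, 2))) = Add(Mul(2, Pow(p, -1)), Mul(Rational(-1, 2), p)))
Mul(Mul(44, Function('n')(Function('V')(Function('r')(3, 1)))), Function('q')(4)) = Mul(Mul(44, Add(-3, Mul(-6, Pow(-3, -1)))), Add(Mul(2, Pow(4, -1)), Mul(Rational(-1, 2), 4))) = Mul(Mul(44, Add(-3, Mul(-6, Rational(-1, 3)))), Add(Mul(2, Rational(1, 4)), -2)) = Mul(Mul(44, Add(-3, 2)), Add(Rational(1, 2), -2)) = Mul(Mul(44, -1), Rational(-3, 2)) = Mul(-44, Rational(-3, 2)) = 66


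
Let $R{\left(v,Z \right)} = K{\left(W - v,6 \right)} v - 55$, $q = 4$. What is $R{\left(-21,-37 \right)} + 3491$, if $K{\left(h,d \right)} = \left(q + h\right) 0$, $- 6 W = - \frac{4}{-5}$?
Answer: $3436$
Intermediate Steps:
$W = - \frac{2}{15}$ ($W = - \frac{\left(-4\right) \frac{1}{-5}}{6} = - \frac{\left(-4\right) \left(- \frac{1}{5}\right)}{6} = \left(- \frac{1}{6}\right) \frac{4}{5} = - \frac{2}{15} \approx -0.13333$)
$K{\left(h,d \right)} = 0$ ($K{\left(h,d \right)} = \left(4 + h\right) 0 = 0$)
$R{\left(v,Z \right)} = -55$ ($R{\left(v,Z \right)} = 0 v - 55 = 0 - 55 = -55$)
$R{\left(-21,-37 \right)} + 3491 = -55 + 3491 = 3436$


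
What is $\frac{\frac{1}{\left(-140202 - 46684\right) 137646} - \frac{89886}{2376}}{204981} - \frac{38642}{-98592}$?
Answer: $\frac{93344871158628340297}{238274239246343668368} \approx 0.39175$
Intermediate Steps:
$\frac{\frac{1}{\left(-140202 - 46684\right) 137646} - \frac{89886}{2376}}{204981} - \frac{38642}{-98592} = \left(\frac{1}{-186886} \cdot \frac{1}{137646} - \frac{14981}{396}\right) \frac{1}{204981} - - \frac{19321}{49296} = \left(\left(- \frac{1}{186886}\right) \frac{1}{137646} - \frac{14981}{396}\right) \frac{1}{204981} + \frac{19321}{49296} = \left(- \frac{1}{25724110356} - \frac{14981}{396}\right) \frac{1}{204981} + \frac{19321}{49296} = \left(- \frac{2676200675303}{70741303479}\right) \frac{1}{204981} + \frac{19321}{49296} = - \frac{2676200675303}{14500623128428899} + \frac{19321}{49296} = \frac{93344871158628340297}{238274239246343668368}$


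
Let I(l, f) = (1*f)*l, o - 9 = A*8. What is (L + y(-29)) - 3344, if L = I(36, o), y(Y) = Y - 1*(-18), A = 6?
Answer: -1303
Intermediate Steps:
y(Y) = 18 + Y (y(Y) = Y + 18 = 18 + Y)
o = 57 (o = 9 + 6*8 = 9 + 48 = 57)
I(l, f) = f*l
L = 2052 (L = 57*36 = 2052)
(L + y(-29)) - 3344 = (2052 + (18 - 29)) - 3344 = (2052 - 11) - 3344 = 2041 - 3344 = -1303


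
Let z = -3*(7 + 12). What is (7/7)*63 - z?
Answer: 120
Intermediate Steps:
z = -57 (z = -3*19 = -57)
(7/7)*63 - z = (7/7)*63 - 1*(-57) = (7*(⅐))*63 + 57 = 1*63 + 57 = 63 + 57 = 120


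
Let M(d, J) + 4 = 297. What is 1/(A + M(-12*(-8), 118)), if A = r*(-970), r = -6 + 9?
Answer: -1/2617 ≈ -0.00038212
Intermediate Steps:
M(d, J) = 293 (M(d, J) = -4 + 297 = 293)
r = 3
A = -2910 (A = 3*(-970) = -2910)
1/(A + M(-12*(-8), 118)) = 1/(-2910 + 293) = 1/(-2617) = -1/2617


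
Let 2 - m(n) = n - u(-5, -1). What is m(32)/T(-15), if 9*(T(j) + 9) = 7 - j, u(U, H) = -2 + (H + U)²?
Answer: -36/59 ≈ -0.61017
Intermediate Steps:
m(n) = 36 - n (m(n) = 2 - (n - (-2 + (-1 - 5)²)) = 2 - (n - (-2 + (-6)²)) = 2 - (n - (-2 + 36)) = 2 - (n - 1*34) = 2 - (n - 34) = 2 - (-34 + n) = 2 + (34 - n) = 36 - n)
T(j) = -74/9 - j/9 (T(j) = -9 + (7 - j)/9 = -9 + (7/9 - j/9) = -74/9 - j/9)
m(32)/T(-15) = (36 - 1*32)/(-74/9 - ⅑*(-15)) = (36 - 32)/(-74/9 + 5/3) = 4/(-59/9) = 4*(-9/59) = -36/59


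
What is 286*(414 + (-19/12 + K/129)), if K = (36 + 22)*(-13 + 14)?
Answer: 10154859/86 ≈ 1.1808e+5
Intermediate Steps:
K = 58 (K = 58*1 = 58)
286*(414 + (-19/12 + K/129)) = 286*(414 + (-19/12 + 58/129)) = 286*(414 - 195/172) = 286*(71013/172) = 10154859/86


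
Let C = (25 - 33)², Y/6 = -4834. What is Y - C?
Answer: -29068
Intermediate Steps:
Y = -29004 (Y = 6*(-4834) = -29004)
C = 64 (C = (-8)² = 64)
Y - C = -29004 - 1*64 = -29004 - 64 = -29068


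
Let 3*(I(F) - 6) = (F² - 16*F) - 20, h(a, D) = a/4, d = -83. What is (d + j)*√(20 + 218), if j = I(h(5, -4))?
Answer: -1437*√238/16 ≈ -1385.6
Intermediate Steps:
h(a, D) = a/4 (h(a, D) = a*(¼) = a/4)
I(F) = -⅔ - 16*F/3 + F²/3 (I(F) = 6 + ((F² - 16*F) - 20)/3 = 6 + (-20 + F² - 16*F)/3 = 6 + (-20/3 - 16*F/3 + F²/3) = -⅔ - 16*F/3 + F²/3)
j = -109/16 (j = -⅔ - 4*5/3 + ((¼)*5)²/3 = -⅔ - 16/3*5/4 + (5/4)²/3 = -⅔ - 20/3 + (⅓)*(25/16) = -⅔ - 20/3 + 25/48 = -109/16 ≈ -6.8125)
(d + j)*√(20 + 218) = (-83 - 109/16)*√(20 + 218) = -1437*√238/16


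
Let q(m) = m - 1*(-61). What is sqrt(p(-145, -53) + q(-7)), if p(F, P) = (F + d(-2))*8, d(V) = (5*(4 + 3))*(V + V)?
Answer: I*sqrt(2226) ≈ 47.18*I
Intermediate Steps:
q(m) = 61 + m (q(m) = m + 61 = 61 + m)
d(V) = 70*V (d(V) = (5*7)*(2*V) = 35*(2*V) = 70*V)
p(F, P) = -1120 + 8*F (p(F, P) = (F + 70*(-2))*8 = (F - 140)*8 = (-140 + F)*8 = -1120 + 8*F)
sqrt(p(-145, -53) + q(-7)) = sqrt((-1120 + 8*(-145)) + (61 - 7)) = sqrt((-1120 - 1160) + 54) = sqrt(-2280 + 54) = sqrt(-2226) = I*sqrt(2226)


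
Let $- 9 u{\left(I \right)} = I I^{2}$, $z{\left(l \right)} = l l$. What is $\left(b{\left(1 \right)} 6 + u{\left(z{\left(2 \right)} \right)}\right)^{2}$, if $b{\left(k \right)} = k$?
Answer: $\frac{100}{81} \approx 1.2346$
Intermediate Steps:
$z{\left(l \right)} = l^{2}$
$u{\left(I \right)} = - \frac{I^{3}}{9}$ ($u{\left(I \right)} = - \frac{I I^{2}}{9} = - \frac{I^{3}}{9}$)
$\left(b{\left(1 \right)} 6 + u{\left(z{\left(2 \right)} \right)}\right)^{2} = \left(1 \cdot 6 - \frac{\left(2^{2}\right)^{3}}{9}\right)^{2} = \left(6 - \frac{4^{3}}{9}\right)^{2} = \left(6 - \frac{64}{9}\right)^{2} = \left(- \frac{10}{9}\right)^{2} = \frac{100}{81}$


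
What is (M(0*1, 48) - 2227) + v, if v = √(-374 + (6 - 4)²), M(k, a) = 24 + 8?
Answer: -2195 + I*√370 ≈ -2195.0 + 19.235*I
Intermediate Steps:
M(k, a) = 32
v = I*√370 (v = √(-374 + 2²) = √(-374 + 4) = √(-370) = I*√370 ≈ 19.235*I)
(M(0*1, 48) - 2227) + v = (32 - 2227) + I*√370 = -2195 + I*√370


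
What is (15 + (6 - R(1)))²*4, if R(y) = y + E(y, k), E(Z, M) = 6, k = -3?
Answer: 784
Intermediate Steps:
R(y) = 6 + y (R(y) = y + 6 = 6 + y)
(15 + (6 - R(1)))²*4 = (15 + (6 - (6 + 1)))²*4 = (15 + (6 - 1*7))²*4 = (15 + (6 - 7))²*4 = (15 - 1)²*4 = 14²*4 = 196*4 = 784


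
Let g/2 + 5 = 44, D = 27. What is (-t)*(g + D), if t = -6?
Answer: 630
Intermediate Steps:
g = 78 (g = -10 + 2*44 = -10 + 88 = 78)
(-t)*(g + D) = (-1*(-6))*(78 + 27) = 6*105 = 630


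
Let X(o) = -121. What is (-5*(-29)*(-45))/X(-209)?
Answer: 6525/121 ≈ 53.926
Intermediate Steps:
(-5*(-29)*(-45))/X(-209) = (-5*(-29)*(-45))/(-121) = (145*(-45))*(-1/121) = -6525*(-1/121) = 6525/121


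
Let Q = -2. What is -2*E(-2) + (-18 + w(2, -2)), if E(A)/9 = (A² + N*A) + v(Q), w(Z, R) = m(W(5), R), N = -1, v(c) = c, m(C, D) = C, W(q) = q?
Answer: -85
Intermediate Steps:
w(Z, R) = 5
E(A) = -18 - 9*A + 9*A² (E(A) = 9*((A² - A) - 2) = 9*(-2 + A² - A) = -18 - 9*A + 9*A²)
-2*E(-2) + (-18 + w(2, -2)) = -2*(-18 - 9*(-2) + 9*(-2)²) + (-18 + 5) = -2*(-18 + 18 + 9*4) - 13 = -2*(-18 + 18 + 36) - 13 = -2*36 - 13 = -72 - 13 = -85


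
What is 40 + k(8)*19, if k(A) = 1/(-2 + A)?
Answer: 259/6 ≈ 43.167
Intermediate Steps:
40 + k(8)*19 = 40 + 19/(-2 + 8) = 40 + 19/6 = 259/6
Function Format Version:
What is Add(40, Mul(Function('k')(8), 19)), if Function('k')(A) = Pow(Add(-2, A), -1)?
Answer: Rational(259, 6) ≈ 43.167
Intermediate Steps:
Add(40, Mul(Function('k')(8), 19)) = Add(40, Mul(Pow(Add(-2, 8), -1), 19)) = Add(40, Mul(Pow(6, -1), 19)) = Add(40, Mul(Rational(1, 6), 19)) = Add(40, Rational(19, 6)) = Rational(259, 6)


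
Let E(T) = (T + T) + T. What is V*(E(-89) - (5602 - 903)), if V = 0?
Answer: 0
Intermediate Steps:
E(T) = 3*T (E(T) = 2*T + T = 3*T)
V*(E(-89) - (5602 - 903)) = 0*(3*(-89) - (5602 - 903)) = 0*(-267 - 1*4699) = 0*(-267 - 4699) = 0*(-4966) = 0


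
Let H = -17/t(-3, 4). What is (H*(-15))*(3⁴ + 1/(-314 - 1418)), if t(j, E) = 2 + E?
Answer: 11924735/3464 ≈ 3442.5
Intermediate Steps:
H = -17/6 (H = -17/(2 + 4) = -17/6 ≈ -2.8333)
(H*(-15))*(3⁴ + 1/(-314 - 1418)) = (-17/6*(-15))*(3⁴ + 1/(-314 - 1418)) = 85*(81 + 1/(-1732))/2 = 85*(81 - 1/1732)/2 = (85/2)*(140291/1732) = 11924735/3464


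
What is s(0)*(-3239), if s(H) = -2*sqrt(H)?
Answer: 0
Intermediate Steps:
s(0)*(-3239) = -2*sqrt(0)*(-3239) = -2*0*(-3239) = 0*(-3239) = 0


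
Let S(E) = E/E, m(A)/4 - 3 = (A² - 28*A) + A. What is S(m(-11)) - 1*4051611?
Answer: -4051610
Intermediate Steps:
m(A) = 12 - 108*A + 4*A² (m(A) = 12 + 4*((A² - 28*A) + A) = 12 + 4*(A² - 27*A) = 12 + (-108*A + 4*A²) = 12 - 108*A + 4*A²)
S(E) = 1
S(m(-11)) - 1*4051611 = 1 - 1*4051611 = 1 - 4051611 = -4051610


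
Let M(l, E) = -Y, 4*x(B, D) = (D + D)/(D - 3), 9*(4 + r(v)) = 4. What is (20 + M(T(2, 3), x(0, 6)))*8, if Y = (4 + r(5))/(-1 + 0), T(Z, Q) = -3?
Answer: 1472/9 ≈ 163.56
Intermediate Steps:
r(v) = -32/9 (r(v) = -4 + (⅑)*4 = -4 + 4/9 = -32/9)
Y = -4/9 (Y = (4 - 32/9)/(-1 + 0) = (4/9)/(-1) = (4/9)*(-1) = -4/9 ≈ -0.44444)
x(B, D) = D/(2*(-3 + D)) (x(B, D) = ((D + D)/(D - 3))/4 = ((2*D)/(-3 + D))/4 = (2*D/(-3 + D))/4 = D/(2*(-3 + D)))
M(l, E) = 4/9 (M(l, E) = -1*(-4/9) = 4/9)
(20 + M(T(2, 3), x(0, 6)))*8 = (20 + 4/9)*8 = (184/9)*8 = 1472/9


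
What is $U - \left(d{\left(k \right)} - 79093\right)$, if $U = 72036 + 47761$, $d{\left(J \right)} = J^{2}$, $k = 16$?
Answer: $198634$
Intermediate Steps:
$U = 119797$
$U - \left(d{\left(k \right)} - 79093\right) = 119797 - \left(16^{2} - 79093\right) = 119797 - \left(256 - 79093\right) = 119797 - -78837 = 119797 + 78837 = 198634$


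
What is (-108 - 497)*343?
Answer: -207515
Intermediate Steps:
(-108 - 497)*343 = -605*343 = -207515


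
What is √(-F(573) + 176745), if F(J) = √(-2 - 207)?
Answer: √(176745 - I*√209) ≈ 420.41 - 0.017*I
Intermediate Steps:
F(J) = I*√209 (F(J) = √(-209) = I*√209)
√(-F(573) + 176745) = √(-I*√209 + 176745) = √(176745 - I*√209)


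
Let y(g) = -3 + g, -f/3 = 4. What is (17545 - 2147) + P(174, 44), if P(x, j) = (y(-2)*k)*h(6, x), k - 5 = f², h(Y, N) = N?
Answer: -114232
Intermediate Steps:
f = -12 (f = -3*4 = -12)
k = 149 (k = 5 + (-12)² = 5 + 144 = 149)
P(x, j) = -745*x (P(x, j) = ((-3 - 2)*149)*x = (-5*149)*x = -745*x)
(17545 - 2147) + P(174, 44) = (17545 - 2147) - 745*174 = 15398 - 129630 = -114232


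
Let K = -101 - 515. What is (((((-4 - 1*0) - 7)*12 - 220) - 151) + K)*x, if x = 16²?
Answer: -286464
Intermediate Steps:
K = -616
x = 256
(((((-4 - 1*0) - 7)*12 - 220) - 151) + K)*x = (((((-4 - 1*0) - 7)*12 - 220) - 151) - 616)*256 = (((((-4 + 0) - 7)*12 - 220) - 151) - 616)*256 = ((((-4 - 7)*12 - 220) - 151) - 616)*256 = (((-11*12 - 220) - 151) - 616)*256 = (((-132 - 220) - 151) - 616)*256 = ((-352 - 151) - 616)*256 = (-503 - 616)*256 = -1119*256 = -286464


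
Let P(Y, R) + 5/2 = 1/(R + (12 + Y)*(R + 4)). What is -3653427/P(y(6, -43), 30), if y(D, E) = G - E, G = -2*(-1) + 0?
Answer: 7189944336/4919 ≈ 1.4617e+6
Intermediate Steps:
G = 2 (G = 2 + 0 = 2)
y(D, E) = 2 - E
P(Y, R) = -5/2 + 1/(R + (4 + R)*(12 + Y)) (P(Y, R) = -5/2 + 1/(R + (12 + Y)*(R + 4)) = -5/2 + 1/(R + (12 + Y)*(4 + R)) = -5/2 + 1/(R + (4 + R)*(12 + Y)))
-3653427/P(y(6, -43), 30) = -3653427*2*(48 + 4*(2 - 1*(-43)) + 13*30 + 30*(2 - 1*(-43)))/(-238 - 65*30 - 20*(2 - 1*(-43)) - 5*30*(2 - 1*(-43))) = -3653427*2*(48 + 4*(2 + 43) + 390 + 30*(2 + 43))/(-238 - 1950 - 20*(2 + 43) - 5*30*(2 + 43)) = -3653427*2*(48 + 4*45 + 390 + 30*45)/(-238 - 1950 - 20*45 - 5*30*45) = -3653427*2*(48 + 180 + 390 + 1350)/(-238 - 1950 - 900 - 6750) = -3653427/((½)*(-9838)/1968) = -3653427/((½)*(1/1968)*(-9838)) = -3653427/(-4919/1968) = -3653427*(-1968/4919) = 7189944336/4919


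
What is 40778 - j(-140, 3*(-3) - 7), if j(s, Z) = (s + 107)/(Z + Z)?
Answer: 1304863/32 ≈ 40777.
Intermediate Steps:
j(s, Z) = (107 + s)/(2*Z) (j(s, Z) = (107 + s)/((2*Z)) = (107 + s)*(1/(2*Z)) = (107 + s)/(2*Z))
40778 - j(-140, 3*(-3) - 7) = 40778 - (107 - 140)/(2*(3*(-3) - 7)) = 40778 - (-33)/(2*(-9 - 7)) = 40778 - (-33)/(2*(-16)) = 40778 - (-1)*(-33)/(2*16) = 40778 - 1*33/32 = 40778 - 33/32 = 1304863/32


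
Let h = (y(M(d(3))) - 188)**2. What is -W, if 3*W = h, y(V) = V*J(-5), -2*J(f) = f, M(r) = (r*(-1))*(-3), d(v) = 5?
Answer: -90601/12 ≈ -7550.1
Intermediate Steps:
M(r) = 3*r (M(r) = -r*(-3) = 3*r)
J(f) = -f/2
y(V) = 5*V/2 (y(V) = V*(-1/2*(-5)) = V*(5/2) = 5*V/2)
h = 90601/4 (h = (5*(3*5)/2 - 188)**2 = ((5/2)*15 - 188)**2 = (75/2 - 188)**2 = (-301/2)**2 = 90601/4 ≈ 22650.)
W = 90601/12 (W = (1/3)*(90601/4) = 90601/12 ≈ 7550.1)
-W = -1*90601/12 = -90601/12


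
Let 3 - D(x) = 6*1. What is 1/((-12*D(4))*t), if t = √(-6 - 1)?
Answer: -I*√7/252 ≈ -0.010499*I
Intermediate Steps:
t = I*√7 (t = √(-7) = I*√7 ≈ 2.6458*I)
D(x) = -3 (D(x) = 3 - 6 = -3)
1/((-12*D(4))*t) = 1/((-12*(-3))*(I*√7)) = 1/(36*(I*√7)) = 1/(36*I*√7) = -I*√7/252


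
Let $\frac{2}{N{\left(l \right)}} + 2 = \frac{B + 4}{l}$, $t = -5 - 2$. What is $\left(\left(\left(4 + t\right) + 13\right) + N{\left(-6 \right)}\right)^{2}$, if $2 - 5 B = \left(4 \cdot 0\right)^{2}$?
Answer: $\frac{144400}{1681} \approx 85.901$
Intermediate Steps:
$t = -7$ ($t = -5 - 2 = -7$)
$B = \frac{2}{5}$ ($B = \frac{2}{5} - \frac{\left(4 \cdot 0\right)^{2}}{5} = \frac{2}{5} - \frac{0^{2}}{5} = \frac{2}{5} - 0 = \frac{2}{5} + 0 = \frac{2}{5} \approx 0.4$)
$N{\left(l \right)} = \frac{2}{-2 + \frac{22}{5 l}}$ ($N{\left(l \right)} = \frac{2}{-2 + \frac{\frac{2}{5} + 4}{l}} = \frac{2}{-2 + \frac{22}{5 l}}$)
$\left(\left(\left(4 + t\right) + 13\right) + N{\left(-6 \right)}\right)^{2} = \left(\left(\left(4 - 7\right) + 13\right) + 5 \left(-6\right) \frac{1}{11 - -30}\right)^{2} = \left(\left(-3 + 13\right) + 5 \left(-6\right) \frac{1}{11 + 30}\right)^{2} = \left(10 + 5 \left(-6\right) \frac{1}{41}\right)^{2} = \left(10 - \frac{30}{41}\right)^{2} = \left(\frac{380}{41}\right)^{2} = \frac{144400}{1681}$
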